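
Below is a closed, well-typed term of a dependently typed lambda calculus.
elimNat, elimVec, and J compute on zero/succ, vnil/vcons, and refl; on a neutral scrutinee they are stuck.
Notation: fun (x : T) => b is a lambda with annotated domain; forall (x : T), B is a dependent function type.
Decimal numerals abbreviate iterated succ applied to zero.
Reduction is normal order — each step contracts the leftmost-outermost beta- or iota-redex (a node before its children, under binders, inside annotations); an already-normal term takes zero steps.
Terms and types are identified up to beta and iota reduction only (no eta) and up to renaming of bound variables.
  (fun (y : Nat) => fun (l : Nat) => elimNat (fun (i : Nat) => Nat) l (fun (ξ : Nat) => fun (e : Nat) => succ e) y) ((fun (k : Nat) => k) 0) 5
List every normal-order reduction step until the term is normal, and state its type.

normal-order reduction:
  (fun (y : Nat) => fun (l : Nat) => elimNat (fun (i : Nat) => Nat) l (fun (ξ : Nat) => fun (e : Nat) => succ e) y) ((fun (k : Nat) => k) 0) 5
  ~> (fun (y : Nat) => elimNat (fun (l : Nat) => Nat) y (fun (i : Nat) => fun (ξ : Nat) => succ ξ) ((fun (e : Nat) => e) 0)) 5
  ~> elimNat (fun (y : Nat) => Nat) 5 (fun (l : Nat) => fun (i : Nat) => succ i) ((fun (ξ : Nat) => ξ) 0)
  ~> elimNat (fun (y : Nat) => Nat) 5 (fun (l : Nat) => fun (i : Nat) => succ i) 0
  ~> 5
the term's type:
  Nat


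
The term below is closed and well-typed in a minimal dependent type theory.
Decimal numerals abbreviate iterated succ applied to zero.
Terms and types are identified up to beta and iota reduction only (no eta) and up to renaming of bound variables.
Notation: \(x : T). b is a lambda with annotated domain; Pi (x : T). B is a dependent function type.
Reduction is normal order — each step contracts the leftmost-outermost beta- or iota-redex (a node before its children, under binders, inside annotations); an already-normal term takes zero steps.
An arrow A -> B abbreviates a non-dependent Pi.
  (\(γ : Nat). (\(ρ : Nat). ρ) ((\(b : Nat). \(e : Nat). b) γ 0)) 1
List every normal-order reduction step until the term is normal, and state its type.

normal-order reduction sequence:
  (\(γ : Nat). (\(ρ : Nat). ρ) ((\(b : Nat). \(e : Nat). b) γ 0)) 1
  ~> (\(γ : Nat). γ) ((\(ρ : Nat). \(b : Nat). ρ) 1 0)
  ~> (\(γ : Nat). \(ρ : Nat). γ) 1 0
  ~> (\(γ : Nat). 1) 0
  ~> 1
the term's type:
  Nat


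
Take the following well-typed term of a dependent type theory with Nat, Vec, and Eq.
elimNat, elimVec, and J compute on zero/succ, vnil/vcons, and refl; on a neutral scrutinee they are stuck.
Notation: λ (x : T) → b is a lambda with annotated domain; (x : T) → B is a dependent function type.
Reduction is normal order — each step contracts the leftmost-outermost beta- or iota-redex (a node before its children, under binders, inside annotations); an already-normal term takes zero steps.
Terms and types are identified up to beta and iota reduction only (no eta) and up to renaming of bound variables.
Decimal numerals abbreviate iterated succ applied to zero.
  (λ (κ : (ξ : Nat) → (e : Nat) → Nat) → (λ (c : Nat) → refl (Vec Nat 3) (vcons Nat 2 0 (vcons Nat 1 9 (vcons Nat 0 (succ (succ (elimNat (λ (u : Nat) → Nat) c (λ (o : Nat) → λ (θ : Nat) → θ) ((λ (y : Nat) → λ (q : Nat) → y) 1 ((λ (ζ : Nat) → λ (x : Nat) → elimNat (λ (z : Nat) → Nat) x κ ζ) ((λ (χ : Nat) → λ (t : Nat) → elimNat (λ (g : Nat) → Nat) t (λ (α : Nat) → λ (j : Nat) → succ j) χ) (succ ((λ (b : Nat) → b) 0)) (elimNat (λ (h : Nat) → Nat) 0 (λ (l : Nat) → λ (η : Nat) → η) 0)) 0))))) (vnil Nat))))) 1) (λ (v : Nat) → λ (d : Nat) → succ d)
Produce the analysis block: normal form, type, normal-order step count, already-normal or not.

reduced normal form:
  refl (Vec Nat 3) (vcons Nat 2 0 (vcons Nat 1 9 (vcons Nat 0 3 (vnil Nat))))
the term's type:
  Eq (Vec Nat 3) (vcons Nat 2 0 (vcons Nat 1 9 (vcons Nat 0 3 (vnil Nat)))) (vcons Nat 2 0 (vcons Nat 1 9 (vcons Nat 0 3 (vnil Nat))))
normal-order step count: 8
already normal: no
first redex: a beta-redex


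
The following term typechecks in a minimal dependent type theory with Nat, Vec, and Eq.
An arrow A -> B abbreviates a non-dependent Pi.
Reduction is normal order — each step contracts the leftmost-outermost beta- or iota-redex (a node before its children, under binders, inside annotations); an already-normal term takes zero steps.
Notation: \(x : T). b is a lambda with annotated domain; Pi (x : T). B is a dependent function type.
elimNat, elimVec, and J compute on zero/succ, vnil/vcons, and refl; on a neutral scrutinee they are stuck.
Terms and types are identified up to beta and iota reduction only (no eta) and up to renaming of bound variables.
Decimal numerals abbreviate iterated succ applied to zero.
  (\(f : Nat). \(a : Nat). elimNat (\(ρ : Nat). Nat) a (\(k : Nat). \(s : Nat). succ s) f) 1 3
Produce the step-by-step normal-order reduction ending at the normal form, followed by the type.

reduction (normal order):
  (\(f : Nat). \(a : Nat). elimNat (\(ρ : Nat). Nat) a (\(k : Nat). \(s : Nat). succ s) f) 1 3
  ~> (\(f : Nat). elimNat (\(a : Nat). Nat) f (\(ρ : Nat). \(k : Nat). succ k) 1) 3
  ~> elimNat (\(f : Nat). Nat) 3 (\(a : Nat). \(ρ : Nat). succ ρ) 1
  ~> (\(f : Nat). \(a : Nat). succ a) 0 (elimNat (\(ρ : Nat). Nat) 3 (\(k : Nat). \(s : Nat). succ s) 0)
  ~> (\(f : Nat). succ f) (elimNat (\(a : Nat). Nat) 3 (\(ρ : Nat). \(k : Nat). succ k) 0)
  ~> succ (elimNat (\(f : Nat). Nat) 3 (\(a : Nat). \(ρ : Nat). succ ρ) 0)
  ~> 4
the term's type:
  Nat


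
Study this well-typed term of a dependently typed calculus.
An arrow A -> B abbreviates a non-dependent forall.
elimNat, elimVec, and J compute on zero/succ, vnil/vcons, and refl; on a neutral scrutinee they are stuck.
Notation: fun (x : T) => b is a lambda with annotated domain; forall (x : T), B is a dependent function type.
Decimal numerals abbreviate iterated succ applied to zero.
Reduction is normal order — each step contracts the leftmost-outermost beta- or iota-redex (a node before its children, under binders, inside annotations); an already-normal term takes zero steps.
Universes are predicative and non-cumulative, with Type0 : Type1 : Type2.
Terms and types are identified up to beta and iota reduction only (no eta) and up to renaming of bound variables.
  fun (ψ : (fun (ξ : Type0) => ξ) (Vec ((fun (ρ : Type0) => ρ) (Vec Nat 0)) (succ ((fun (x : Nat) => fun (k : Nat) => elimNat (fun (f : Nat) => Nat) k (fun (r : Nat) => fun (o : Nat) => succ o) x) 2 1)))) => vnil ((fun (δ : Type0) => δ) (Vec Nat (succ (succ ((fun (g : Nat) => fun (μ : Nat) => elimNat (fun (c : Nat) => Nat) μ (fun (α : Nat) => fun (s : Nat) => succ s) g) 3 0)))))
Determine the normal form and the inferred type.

resulting normal form:
  fun (ψ : Vec (Vec Nat 0) 4) => vnil (Vec Nat 5)
the term's type:
  Vec (Vec Nat 0) 4 -> Vec (Vec Nat 5) 0
observation: contracting a beta-redex first, the term normalizes in 24 steps.


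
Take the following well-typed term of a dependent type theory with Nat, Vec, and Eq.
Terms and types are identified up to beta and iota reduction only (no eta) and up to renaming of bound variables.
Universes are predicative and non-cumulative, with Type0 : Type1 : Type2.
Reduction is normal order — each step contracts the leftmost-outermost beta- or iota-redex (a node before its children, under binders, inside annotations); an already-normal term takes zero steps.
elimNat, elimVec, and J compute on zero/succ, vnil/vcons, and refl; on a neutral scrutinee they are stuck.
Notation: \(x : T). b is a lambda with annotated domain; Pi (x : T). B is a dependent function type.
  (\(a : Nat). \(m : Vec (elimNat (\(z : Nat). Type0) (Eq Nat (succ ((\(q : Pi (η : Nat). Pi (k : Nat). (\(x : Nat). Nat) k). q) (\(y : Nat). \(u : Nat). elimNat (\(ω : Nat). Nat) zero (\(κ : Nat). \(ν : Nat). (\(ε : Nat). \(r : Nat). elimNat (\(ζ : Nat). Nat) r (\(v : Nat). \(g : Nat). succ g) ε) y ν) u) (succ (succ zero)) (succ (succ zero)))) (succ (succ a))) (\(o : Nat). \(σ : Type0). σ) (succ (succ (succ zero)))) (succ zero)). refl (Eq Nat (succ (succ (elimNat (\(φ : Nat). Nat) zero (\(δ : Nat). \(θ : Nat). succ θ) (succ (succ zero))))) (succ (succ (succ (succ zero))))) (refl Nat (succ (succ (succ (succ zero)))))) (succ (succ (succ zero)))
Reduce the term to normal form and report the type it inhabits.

reduced normal form:
  \(a : Vec (Eq Nat (succ (succ (succ (succ (succ zero))))) (succ (succ (succ (succ (succ zero)))))) (succ zero)). refl (Eq Nat (succ (succ (succ (succ zero)))) (succ (succ (succ (succ zero))))) (refl Nat (succ (succ (succ (succ zero)))))
inferred type:
  Pi (a : Vec (Eq Nat (succ (succ (succ (succ (succ zero))))) (succ (succ (succ (succ (succ zero)))))) (succ zero)). Eq (Eq Nat (succ (succ (succ (succ zero)))) (succ (succ (succ (succ zero))))) (refl Nat (succ (succ (succ (succ zero))))) (refl Nat (succ (succ (succ (succ zero)))))


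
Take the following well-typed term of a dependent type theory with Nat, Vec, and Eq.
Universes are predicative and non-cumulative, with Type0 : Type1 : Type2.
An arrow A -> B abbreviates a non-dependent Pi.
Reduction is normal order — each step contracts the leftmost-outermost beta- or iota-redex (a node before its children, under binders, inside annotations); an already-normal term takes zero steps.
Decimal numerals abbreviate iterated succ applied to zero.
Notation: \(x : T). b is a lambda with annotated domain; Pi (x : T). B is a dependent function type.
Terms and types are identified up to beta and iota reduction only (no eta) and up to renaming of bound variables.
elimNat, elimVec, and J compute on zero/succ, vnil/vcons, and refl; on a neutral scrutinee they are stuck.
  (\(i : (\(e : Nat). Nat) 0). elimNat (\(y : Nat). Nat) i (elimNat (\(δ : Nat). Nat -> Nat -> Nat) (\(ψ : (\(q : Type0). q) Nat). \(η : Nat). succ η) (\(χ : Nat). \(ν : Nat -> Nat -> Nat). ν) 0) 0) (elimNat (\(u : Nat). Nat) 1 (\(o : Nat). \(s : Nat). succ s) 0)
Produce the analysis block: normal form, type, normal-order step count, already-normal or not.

resulting normal form:
  1
inferred type:
  Nat
reduction steps (normal order): 3
term was already normal: no
first contracted redex: a beta-redex


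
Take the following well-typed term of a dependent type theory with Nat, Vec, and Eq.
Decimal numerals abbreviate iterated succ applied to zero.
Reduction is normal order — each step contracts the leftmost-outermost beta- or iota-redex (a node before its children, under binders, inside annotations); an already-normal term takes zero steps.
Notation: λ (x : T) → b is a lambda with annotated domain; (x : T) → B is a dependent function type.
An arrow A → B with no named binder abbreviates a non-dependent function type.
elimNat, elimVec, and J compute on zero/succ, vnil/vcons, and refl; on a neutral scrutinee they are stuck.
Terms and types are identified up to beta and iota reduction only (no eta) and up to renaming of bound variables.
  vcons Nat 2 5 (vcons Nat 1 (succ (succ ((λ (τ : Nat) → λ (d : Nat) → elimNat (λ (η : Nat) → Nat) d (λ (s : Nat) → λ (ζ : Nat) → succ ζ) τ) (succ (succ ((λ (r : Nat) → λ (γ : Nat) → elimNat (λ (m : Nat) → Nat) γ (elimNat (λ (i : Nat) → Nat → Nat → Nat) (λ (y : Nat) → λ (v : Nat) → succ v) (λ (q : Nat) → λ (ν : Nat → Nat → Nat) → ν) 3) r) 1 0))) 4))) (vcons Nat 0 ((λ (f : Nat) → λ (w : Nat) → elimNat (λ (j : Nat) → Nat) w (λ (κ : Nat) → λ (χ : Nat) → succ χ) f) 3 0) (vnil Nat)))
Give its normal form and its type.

normal form:
  vcons Nat 2 5 (vcons Nat 1 9 (vcons Nat 0 3 (vnil Nat)))
type:
  Vec Nat 3
observation: the leftmost-outermost redex is a beta-redex, and normalization takes 40 steps.


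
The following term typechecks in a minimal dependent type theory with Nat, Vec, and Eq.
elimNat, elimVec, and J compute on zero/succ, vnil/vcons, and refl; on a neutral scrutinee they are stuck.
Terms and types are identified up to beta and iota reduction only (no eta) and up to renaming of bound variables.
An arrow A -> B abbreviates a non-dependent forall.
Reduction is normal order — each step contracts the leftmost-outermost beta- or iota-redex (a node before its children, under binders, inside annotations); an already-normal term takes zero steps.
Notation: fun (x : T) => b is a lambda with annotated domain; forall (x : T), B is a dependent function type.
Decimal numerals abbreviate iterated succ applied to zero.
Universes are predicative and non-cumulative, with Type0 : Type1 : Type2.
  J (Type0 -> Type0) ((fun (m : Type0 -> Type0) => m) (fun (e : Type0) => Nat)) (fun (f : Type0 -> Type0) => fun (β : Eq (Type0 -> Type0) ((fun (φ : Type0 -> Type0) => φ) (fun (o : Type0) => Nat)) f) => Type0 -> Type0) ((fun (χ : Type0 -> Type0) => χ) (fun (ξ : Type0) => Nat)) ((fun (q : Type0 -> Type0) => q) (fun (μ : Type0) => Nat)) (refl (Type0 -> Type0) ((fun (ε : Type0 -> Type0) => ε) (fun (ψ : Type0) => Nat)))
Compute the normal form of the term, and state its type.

reduced normal form:
  fun (m : Type0) => Nat
the term's type:
  Type0 -> Type0
observation: the leftmost-outermost redex is a J iota-redex, and normalization takes 2 steps.


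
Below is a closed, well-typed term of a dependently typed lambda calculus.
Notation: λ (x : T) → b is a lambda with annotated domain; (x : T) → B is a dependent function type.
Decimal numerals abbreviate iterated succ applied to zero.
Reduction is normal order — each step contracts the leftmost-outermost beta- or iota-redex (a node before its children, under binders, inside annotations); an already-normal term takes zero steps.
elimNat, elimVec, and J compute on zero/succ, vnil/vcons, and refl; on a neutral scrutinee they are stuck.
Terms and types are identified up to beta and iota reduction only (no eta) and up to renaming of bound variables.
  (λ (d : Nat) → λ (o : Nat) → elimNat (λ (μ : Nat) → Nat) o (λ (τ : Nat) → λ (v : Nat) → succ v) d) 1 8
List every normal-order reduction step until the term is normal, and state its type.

reduction (normal order):
  (λ (d : Nat) → λ (o : Nat) → elimNat (λ (μ : Nat) → Nat) o (λ (τ : Nat) → λ (v : Nat) → succ v) d) 1 8
  ~> (λ (d : Nat) → elimNat (λ (o : Nat) → Nat) d (λ (μ : Nat) → λ (τ : Nat) → succ τ) 1) 8
  ~> elimNat (λ (d : Nat) → Nat) 8 (λ (o : Nat) → λ (μ : Nat) → succ μ) 1
  ~> (λ (d : Nat) → λ (o : Nat) → succ o) 0 (elimNat (λ (μ : Nat) → Nat) 8 (λ (τ : Nat) → λ (v : Nat) → succ v) 0)
  ~> (λ (d : Nat) → succ d) (elimNat (λ (o : Nat) → Nat) 8 (λ (μ : Nat) → λ (τ : Nat) → succ τ) 0)
  ~> succ (elimNat (λ (d : Nat) → Nat) 8 (λ (o : Nat) → λ (μ : Nat) → succ μ) 0)
  ~> 9
type:
  Nat


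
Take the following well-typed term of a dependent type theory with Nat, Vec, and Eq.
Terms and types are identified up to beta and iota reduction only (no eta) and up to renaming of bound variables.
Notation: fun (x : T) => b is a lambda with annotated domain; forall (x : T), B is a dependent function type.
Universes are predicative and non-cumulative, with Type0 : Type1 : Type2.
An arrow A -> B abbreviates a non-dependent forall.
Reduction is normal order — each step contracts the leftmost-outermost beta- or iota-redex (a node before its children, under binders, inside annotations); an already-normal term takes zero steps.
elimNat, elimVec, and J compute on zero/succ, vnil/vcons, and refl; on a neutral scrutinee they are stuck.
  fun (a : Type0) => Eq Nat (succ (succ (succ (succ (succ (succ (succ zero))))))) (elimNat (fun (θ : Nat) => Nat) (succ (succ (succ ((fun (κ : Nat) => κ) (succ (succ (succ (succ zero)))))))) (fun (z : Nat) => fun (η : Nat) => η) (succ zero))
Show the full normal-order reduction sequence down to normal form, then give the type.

normal-order reduction:
  fun (a : Type0) => Eq Nat (succ (succ (succ (succ (succ (succ (succ zero))))))) (elimNat (fun (θ : Nat) => Nat) (succ (succ (succ ((fun (κ : Nat) => κ) (succ (succ (succ (succ zero)))))))) (fun (z : Nat) => fun (η : Nat) => η) (succ zero))
  ~> fun (a : Type0) => Eq Nat (succ (succ (succ (succ (succ (succ (succ zero))))))) ((fun (θ : Nat) => fun (κ : Nat) => κ) zero (elimNat (fun (z : Nat) => Nat) (succ (succ (succ ((fun (η : Nat) => η) (succ (succ (succ (succ zero)))))))) (fun (ψ : Nat) => fun (d : Nat) => d) zero))
  ~> fun (a : Type0) => Eq Nat (succ (succ (succ (succ (succ (succ (succ zero))))))) ((fun (θ : Nat) => θ) (elimNat (fun (κ : Nat) => Nat) (succ (succ (succ ((fun (z : Nat) => z) (succ (succ (succ (succ zero)))))))) (fun (η : Nat) => fun (ψ : Nat) => ψ) zero))
  ~> fun (a : Type0) => Eq Nat (succ (succ (succ (succ (succ (succ (succ zero))))))) (elimNat (fun (θ : Nat) => Nat) (succ (succ (succ ((fun (κ : Nat) => κ) (succ (succ (succ (succ zero)))))))) (fun (z : Nat) => fun (η : Nat) => η) zero)
  ~> fun (a : Type0) => Eq Nat (succ (succ (succ (succ (succ (succ (succ zero))))))) (succ (succ (succ ((fun (θ : Nat) => θ) (succ (succ (succ (succ zero))))))))
  ~> fun (a : Type0) => Eq Nat (succ (succ (succ (succ (succ (succ (succ zero))))))) (succ (succ (succ (succ (succ (succ (succ zero)))))))
type:
  Type0 -> Type0


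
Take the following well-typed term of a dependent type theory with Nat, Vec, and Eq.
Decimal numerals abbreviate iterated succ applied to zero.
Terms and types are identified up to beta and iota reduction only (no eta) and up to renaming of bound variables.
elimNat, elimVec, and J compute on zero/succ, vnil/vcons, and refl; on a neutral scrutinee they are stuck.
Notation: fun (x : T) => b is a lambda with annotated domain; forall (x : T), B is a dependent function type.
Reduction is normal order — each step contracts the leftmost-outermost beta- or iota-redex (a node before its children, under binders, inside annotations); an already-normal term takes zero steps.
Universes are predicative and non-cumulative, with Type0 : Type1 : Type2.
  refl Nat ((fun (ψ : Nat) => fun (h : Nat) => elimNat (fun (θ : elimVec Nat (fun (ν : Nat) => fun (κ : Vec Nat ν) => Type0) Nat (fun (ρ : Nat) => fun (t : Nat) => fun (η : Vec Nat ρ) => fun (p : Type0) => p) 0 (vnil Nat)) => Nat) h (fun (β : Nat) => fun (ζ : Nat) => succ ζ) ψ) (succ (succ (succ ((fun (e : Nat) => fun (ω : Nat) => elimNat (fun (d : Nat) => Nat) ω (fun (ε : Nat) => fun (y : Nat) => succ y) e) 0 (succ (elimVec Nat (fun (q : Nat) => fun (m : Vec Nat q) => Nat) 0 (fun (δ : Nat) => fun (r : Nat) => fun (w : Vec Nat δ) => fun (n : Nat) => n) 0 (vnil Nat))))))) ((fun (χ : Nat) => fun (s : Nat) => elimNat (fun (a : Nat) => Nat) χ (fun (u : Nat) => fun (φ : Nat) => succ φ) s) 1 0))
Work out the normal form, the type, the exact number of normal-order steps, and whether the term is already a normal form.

resulting normal form:
  refl Nat 5
inferred type:
  Eq Nat 5 5
steps to reach normal form (normal order): 23
started in normal form: no
first contracted redex: a beta-redex


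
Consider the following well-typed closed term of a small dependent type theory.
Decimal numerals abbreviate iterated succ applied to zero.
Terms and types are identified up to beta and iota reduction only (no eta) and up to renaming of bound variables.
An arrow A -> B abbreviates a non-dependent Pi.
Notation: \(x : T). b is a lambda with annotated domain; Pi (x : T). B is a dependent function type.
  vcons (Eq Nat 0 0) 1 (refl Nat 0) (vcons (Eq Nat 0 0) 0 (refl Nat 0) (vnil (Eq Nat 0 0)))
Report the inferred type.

the term's type:
  Vec (Eq Nat 0 0) 2


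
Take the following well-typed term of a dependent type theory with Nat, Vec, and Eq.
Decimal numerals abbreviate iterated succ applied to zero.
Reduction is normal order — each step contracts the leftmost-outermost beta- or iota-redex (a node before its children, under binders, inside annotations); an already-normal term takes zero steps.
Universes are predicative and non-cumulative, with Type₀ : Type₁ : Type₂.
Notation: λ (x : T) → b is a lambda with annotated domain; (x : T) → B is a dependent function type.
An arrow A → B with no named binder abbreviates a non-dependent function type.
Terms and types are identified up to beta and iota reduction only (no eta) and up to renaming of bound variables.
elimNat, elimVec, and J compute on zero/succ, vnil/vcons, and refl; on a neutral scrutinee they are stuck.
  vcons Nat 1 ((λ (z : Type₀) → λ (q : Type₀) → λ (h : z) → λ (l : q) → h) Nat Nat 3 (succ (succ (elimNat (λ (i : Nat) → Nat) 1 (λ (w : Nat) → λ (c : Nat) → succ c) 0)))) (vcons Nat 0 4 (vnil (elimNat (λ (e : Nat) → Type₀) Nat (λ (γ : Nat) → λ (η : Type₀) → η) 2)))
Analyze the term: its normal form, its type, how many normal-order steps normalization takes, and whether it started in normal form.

reduced normal form:
  vcons Nat 1 3 (vcons Nat 0 4 (vnil Nat))
type:
  Vec Nat 2
reduction steps (normal order): 11
already normal: no
first redex: a beta-redex


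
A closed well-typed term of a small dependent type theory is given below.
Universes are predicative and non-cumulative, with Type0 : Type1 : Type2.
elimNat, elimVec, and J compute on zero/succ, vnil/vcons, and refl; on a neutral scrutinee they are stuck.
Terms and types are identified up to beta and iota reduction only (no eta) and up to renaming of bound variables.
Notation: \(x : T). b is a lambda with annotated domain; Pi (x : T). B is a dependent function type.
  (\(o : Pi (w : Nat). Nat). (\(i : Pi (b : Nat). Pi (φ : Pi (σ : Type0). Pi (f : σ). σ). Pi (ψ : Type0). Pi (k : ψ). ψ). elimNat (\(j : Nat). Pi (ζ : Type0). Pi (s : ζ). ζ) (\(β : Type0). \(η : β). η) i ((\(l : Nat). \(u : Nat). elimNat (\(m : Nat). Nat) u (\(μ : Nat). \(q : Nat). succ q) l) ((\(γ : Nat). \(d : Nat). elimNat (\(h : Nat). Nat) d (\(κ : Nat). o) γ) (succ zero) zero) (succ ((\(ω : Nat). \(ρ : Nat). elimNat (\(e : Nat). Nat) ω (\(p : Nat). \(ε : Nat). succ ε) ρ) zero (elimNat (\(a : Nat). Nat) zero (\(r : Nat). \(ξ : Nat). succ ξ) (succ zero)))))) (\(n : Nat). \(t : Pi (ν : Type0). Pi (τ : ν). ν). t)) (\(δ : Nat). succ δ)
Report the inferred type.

inferred type:
  Pi (o : Type0). Pi (w : o). o


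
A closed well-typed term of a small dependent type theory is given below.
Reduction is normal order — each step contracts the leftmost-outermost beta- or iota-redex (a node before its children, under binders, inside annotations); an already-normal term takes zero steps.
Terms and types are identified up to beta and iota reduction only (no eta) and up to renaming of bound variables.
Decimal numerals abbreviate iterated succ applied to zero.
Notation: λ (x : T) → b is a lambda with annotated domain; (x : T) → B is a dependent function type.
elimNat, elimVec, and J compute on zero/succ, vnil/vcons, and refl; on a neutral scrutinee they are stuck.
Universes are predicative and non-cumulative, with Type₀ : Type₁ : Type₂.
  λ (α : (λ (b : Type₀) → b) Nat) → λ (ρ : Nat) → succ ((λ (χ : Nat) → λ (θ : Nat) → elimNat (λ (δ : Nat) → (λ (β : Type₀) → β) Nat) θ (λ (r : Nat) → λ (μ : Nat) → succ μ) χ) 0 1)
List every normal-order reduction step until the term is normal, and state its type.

reduction (normal order):
  λ (α : (λ (b : Type₀) → b) Nat) → λ (ρ : Nat) → succ ((λ (χ : Nat) → λ (θ : Nat) → elimNat (λ (δ : Nat) → (λ (β : Type₀) → β) Nat) θ (λ (r : Nat) → λ (μ : Nat) → succ μ) χ) 0 1)
  ~> λ (α : Nat) → λ (b : Nat) → succ ((λ (ρ : Nat) → λ (χ : Nat) → elimNat (λ (θ : Nat) → (λ (δ : Type₀) → δ) Nat) χ (λ (β : Nat) → λ (r : Nat) → succ r) ρ) 0 1)
  ~> λ (α : Nat) → λ (b : Nat) → succ ((λ (ρ : Nat) → elimNat (λ (χ : Nat) → (λ (θ : Type₀) → θ) Nat) ρ (λ (δ : Nat) → λ (β : Nat) → succ β) 0) 1)
  ~> λ (α : Nat) → λ (b : Nat) → succ (elimNat (λ (ρ : Nat) → (λ (χ : Type₀) → χ) Nat) 1 (λ (θ : Nat) → λ (δ : Nat) → succ δ) 0)
  ~> λ (α : Nat) → λ (b : Nat) → 2
inferred type:
  (α : Nat) → (b : Nat) → Nat


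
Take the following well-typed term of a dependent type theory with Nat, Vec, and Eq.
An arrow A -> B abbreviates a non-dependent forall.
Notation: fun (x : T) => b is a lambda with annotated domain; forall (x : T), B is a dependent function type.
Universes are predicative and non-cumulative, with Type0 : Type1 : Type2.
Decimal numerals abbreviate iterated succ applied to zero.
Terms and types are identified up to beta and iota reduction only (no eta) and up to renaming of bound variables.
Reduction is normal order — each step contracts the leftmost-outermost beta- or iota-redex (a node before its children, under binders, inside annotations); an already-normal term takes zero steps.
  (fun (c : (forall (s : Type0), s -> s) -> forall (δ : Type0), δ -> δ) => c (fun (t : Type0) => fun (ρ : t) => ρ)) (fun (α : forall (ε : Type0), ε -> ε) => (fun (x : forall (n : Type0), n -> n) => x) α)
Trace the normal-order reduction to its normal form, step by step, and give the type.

normal-order reduction:
  (fun (c : (forall (s : Type0), s -> s) -> forall (δ : Type0), δ -> δ) => c (fun (t : Type0) => fun (ρ : t) => ρ)) (fun (α : forall (ε : Type0), ε -> ε) => (fun (x : forall (n : Type0), n -> n) => x) α)
  ~> (fun (c : forall (s : Type0), s -> s) => (fun (δ : forall (t : Type0), t -> t) => δ) c) (fun (ρ : Type0) => fun (α : ρ) => α)
  ~> (fun (c : forall (s : Type0), s -> s) => c) (fun (δ : Type0) => fun (t : δ) => t)
  ~> fun (c : Type0) => fun (s : c) => s
type:
  forall (c : Type0), c -> c


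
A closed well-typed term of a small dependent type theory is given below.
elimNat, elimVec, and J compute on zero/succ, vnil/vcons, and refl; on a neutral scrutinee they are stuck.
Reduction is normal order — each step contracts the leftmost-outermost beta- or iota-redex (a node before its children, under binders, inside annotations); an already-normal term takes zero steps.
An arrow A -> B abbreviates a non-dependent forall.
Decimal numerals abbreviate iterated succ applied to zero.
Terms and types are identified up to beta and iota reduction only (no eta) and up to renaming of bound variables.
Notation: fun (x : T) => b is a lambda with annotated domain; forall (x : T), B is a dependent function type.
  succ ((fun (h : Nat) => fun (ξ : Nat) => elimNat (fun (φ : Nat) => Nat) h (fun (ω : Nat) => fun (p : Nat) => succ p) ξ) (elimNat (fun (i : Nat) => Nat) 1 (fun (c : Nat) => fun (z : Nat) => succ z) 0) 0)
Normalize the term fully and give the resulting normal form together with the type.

reduced normal form:
  2
the term's type:
  Nat


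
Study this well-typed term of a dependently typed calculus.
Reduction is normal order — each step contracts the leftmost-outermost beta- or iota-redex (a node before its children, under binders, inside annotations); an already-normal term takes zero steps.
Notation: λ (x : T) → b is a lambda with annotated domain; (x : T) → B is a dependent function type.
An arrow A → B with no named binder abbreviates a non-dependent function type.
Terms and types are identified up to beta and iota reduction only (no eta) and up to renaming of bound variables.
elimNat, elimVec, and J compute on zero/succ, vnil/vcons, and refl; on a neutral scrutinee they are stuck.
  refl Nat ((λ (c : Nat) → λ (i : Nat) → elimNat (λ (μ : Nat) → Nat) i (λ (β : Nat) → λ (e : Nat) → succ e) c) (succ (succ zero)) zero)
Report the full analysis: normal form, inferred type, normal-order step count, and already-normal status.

normal form:
  refl Nat (succ (succ zero))
the term's type:
  Eq Nat (succ (succ zero)) (succ (succ zero))
steps to reach normal form (normal order): 9
started in normal form: no
first contracted redex: a beta-redex


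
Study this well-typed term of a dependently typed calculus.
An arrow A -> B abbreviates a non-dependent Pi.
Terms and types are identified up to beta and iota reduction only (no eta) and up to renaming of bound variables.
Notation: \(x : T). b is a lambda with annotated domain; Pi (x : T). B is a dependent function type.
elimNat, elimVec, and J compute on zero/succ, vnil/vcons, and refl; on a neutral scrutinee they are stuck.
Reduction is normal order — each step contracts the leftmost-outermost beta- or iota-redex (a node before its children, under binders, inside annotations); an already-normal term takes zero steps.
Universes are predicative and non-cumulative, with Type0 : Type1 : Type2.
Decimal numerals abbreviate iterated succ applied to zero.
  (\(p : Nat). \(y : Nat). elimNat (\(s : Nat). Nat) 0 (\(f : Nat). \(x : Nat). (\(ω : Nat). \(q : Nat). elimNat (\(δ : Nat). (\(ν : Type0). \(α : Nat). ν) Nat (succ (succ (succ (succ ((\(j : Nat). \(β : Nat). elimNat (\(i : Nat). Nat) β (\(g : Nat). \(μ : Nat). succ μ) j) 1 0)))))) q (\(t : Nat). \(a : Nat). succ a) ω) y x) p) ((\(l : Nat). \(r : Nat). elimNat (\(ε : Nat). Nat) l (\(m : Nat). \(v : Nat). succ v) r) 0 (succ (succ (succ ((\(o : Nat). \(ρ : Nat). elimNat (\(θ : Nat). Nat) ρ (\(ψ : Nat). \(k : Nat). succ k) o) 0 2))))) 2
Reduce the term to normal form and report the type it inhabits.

normal form:
  10
type:
  Nat
observation: normalization takes exactly 48 steps under the normal-order strategy.


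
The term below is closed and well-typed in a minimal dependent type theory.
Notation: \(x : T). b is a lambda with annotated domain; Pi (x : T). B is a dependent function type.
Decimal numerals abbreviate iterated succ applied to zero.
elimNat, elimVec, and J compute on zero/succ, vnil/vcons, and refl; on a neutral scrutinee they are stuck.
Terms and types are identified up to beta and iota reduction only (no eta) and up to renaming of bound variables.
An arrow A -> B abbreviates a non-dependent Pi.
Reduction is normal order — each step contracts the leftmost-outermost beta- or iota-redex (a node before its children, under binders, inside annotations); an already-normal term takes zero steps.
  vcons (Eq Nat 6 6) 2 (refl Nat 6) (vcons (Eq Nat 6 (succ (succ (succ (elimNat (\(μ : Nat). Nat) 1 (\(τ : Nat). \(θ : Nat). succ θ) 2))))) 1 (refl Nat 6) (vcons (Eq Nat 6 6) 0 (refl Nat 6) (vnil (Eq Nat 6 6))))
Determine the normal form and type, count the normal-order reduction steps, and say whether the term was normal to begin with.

resulting normal form:
  vcons (Eq Nat 6 6) 2 (refl Nat 6) (vcons (Eq Nat 6 6) 1 (refl Nat 6) (vcons (Eq Nat 6 6) 0 (refl Nat 6) (vnil (Eq Nat 6 6))))
type:
  Vec (Eq Nat 6 6) 3
reduction steps (normal order): 7
already normal: no
first contracted redex: an elimNat iota-redex


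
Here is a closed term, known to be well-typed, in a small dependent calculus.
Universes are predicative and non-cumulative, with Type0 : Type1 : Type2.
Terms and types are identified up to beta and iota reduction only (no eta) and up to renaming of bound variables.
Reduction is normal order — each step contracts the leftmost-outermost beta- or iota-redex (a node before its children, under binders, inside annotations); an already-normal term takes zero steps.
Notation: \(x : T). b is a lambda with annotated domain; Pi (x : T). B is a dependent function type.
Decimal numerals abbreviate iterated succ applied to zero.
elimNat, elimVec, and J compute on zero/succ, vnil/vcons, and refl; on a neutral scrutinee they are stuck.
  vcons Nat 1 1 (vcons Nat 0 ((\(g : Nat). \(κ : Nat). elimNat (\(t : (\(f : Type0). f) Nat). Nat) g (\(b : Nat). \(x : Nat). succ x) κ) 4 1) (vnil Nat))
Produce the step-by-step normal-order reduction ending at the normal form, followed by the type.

normal-order reduction sequence:
  vcons Nat 1 1 (vcons Nat 0 ((\(g : Nat). \(κ : Nat). elimNat (\(t : (\(f : Type0). f) Nat). Nat) g (\(b : Nat). \(x : Nat). succ x) κ) 4 1) (vnil Nat))
  ~> vcons Nat 1 1 (vcons Nat 0 ((\(g : Nat). elimNat (\(κ : (\(t : Type0). t) Nat). Nat) 4 (\(f : Nat). \(b : Nat). succ b) g) 1) (vnil Nat))
  ~> vcons Nat 1 1 (vcons Nat 0 (elimNat (\(g : (\(κ : Type0). κ) Nat). Nat) 4 (\(t : Nat). \(f : Nat). succ f) 1) (vnil Nat))
  ~> vcons Nat 1 1 (vcons Nat 0 ((\(g : Nat). \(κ : Nat). succ κ) 0 (elimNat (\(t : (\(f : Type0). f) Nat). Nat) 4 (\(b : Nat). \(x : Nat). succ x) 0)) (vnil Nat))
  ~> vcons Nat 1 1 (vcons Nat 0 ((\(g : Nat). succ g) (elimNat (\(κ : (\(t : Type0). t) Nat). Nat) 4 (\(f : Nat). \(b : Nat). succ b) 0)) (vnil Nat))
  ~> vcons Nat 1 1 (vcons Nat 0 (succ (elimNat (\(g : (\(κ : Type0). κ) Nat). Nat) 4 (\(t : Nat). \(f : Nat). succ f) 0)) (vnil Nat))
  ~> vcons Nat 1 1 (vcons Nat 0 5 (vnil Nat))
inferred type:
  Vec Nat 2


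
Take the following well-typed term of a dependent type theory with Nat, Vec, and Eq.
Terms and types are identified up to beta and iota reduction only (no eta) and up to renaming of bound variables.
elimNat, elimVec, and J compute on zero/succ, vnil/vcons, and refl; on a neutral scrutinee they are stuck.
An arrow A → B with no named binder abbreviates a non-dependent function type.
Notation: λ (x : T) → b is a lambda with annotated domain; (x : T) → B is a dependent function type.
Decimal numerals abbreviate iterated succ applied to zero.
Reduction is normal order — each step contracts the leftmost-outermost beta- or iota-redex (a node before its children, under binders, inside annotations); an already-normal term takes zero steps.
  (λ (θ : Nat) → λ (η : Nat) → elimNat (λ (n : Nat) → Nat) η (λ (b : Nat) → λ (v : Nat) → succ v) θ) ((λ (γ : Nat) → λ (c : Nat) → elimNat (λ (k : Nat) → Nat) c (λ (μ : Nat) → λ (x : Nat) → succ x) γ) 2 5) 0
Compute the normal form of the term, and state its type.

normal form:
  7
the term's type:
  Nat
observation: the term reaches its normal form after 33 normal-order steps.


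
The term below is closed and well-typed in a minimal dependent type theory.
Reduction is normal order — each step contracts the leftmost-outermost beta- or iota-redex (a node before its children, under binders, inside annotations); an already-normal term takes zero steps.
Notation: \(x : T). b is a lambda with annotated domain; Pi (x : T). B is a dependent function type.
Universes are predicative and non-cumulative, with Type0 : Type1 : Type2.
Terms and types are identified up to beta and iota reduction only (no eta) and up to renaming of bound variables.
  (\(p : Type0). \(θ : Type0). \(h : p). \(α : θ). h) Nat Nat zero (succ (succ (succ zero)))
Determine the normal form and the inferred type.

normal form:
  zero
the term's type:
  Nat
observation: 4 normal-order steps normalize the term, beginning with a beta-redex.


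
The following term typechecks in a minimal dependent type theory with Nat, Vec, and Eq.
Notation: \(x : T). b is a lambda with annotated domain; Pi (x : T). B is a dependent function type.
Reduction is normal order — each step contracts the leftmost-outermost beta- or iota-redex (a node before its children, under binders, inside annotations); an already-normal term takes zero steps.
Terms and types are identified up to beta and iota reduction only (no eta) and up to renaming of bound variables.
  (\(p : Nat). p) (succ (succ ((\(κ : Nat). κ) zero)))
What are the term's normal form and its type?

reduced normal form:
  succ (succ zero)
inferred type:
  Nat
observation: the term reaches its normal form after 2 normal-order steps.


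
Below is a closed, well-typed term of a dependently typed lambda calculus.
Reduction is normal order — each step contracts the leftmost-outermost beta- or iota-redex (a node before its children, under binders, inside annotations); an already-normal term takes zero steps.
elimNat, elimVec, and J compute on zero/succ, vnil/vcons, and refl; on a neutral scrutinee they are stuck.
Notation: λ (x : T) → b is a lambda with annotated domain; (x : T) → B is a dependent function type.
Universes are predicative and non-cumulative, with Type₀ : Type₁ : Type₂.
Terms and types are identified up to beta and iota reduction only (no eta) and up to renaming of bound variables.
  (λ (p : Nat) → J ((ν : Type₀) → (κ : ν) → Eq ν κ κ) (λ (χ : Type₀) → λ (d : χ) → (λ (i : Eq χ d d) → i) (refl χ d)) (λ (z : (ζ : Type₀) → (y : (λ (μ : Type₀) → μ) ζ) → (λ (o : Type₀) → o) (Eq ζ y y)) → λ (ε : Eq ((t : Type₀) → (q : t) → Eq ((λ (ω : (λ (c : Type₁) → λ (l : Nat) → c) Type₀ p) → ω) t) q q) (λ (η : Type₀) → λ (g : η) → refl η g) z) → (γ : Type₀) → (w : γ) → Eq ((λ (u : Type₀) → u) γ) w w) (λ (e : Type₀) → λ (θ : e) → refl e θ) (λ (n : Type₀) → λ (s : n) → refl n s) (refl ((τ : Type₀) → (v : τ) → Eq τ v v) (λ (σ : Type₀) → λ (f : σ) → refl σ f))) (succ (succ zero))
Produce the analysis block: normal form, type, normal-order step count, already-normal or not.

resulting normal form:
  λ (p : Type₀) → λ (ν : p) → refl p ν
the term's type:
  (p : Type₀) → (ν : p) → Eq p ν ν
reduction steps (normal order): 2
started in normal form: no
first redex: a beta-redex


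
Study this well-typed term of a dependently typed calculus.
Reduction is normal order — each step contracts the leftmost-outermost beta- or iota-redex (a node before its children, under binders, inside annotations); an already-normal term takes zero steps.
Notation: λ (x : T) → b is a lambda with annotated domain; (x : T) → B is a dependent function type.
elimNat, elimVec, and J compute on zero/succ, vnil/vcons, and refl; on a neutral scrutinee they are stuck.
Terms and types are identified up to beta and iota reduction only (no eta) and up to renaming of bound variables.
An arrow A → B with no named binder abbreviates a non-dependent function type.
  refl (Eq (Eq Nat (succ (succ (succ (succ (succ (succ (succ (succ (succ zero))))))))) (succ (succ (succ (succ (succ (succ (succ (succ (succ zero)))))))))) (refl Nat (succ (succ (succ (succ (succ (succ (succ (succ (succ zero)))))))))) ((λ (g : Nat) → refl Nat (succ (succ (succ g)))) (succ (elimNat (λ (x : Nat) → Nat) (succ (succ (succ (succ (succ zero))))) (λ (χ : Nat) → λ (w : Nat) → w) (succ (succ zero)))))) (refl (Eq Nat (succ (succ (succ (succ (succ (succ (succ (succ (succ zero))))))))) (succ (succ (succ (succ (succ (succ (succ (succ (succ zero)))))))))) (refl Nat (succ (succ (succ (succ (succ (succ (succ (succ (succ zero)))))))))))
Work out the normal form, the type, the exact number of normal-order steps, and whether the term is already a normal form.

reduced normal form:
  refl (Eq (Eq Nat (succ (succ (succ (succ (succ (succ (succ (succ (succ zero))))))))) (succ (succ (succ (succ (succ (succ (succ (succ (succ zero)))))))))) (refl Nat (succ (succ (succ (succ (succ (succ (succ (succ (succ zero)))))))))) (refl Nat (succ (succ (succ (succ (succ (succ (succ (succ (succ zero))))))))))) (refl (Eq Nat (succ (succ (succ (succ (succ (succ (succ (succ (succ zero))))))))) (succ (succ (succ (succ (succ (succ (succ (succ (succ zero)))))))))) (refl Nat (succ (succ (succ (succ (succ (succ (succ (succ (succ zero)))))))))))
inferred type:
  Eq (Eq (Eq Nat (succ (succ (succ (succ (succ (succ (succ (succ (succ zero))))))))) (succ (succ (succ (succ (succ (succ (succ (succ (succ zero)))))))))) (refl Nat (succ (succ (succ (succ (succ (succ (succ (succ (succ zero)))))))))) (refl Nat (succ (succ (succ (succ (succ (succ (succ (succ (succ zero))))))))))) (refl (Eq Nat (succ (succ (succ (succ (succ (succ (succ (succ (succ zero))))))))) (succ (succ (succ (succ (succ (succ (succ (succ (succ zero)))))))))) (refl Nat (succ (succ (succ (succ (succ (succ (succ (succ (succ zero))))))))))) (refl (Eq Nat (succ (succ (succ (succ (succ (succ (succ (succ (succ zero))))))))) (succ (succ (succ (succ (succ (succ (succ (succ (succ zero)))))))))) (refl Nat (succ (succ (succ (succ (succ (succ (succ (succ (succ zero)))))))))))
steps to reach normal form (normal order): 8
already normal: no
first contracted redex: a beta-redex


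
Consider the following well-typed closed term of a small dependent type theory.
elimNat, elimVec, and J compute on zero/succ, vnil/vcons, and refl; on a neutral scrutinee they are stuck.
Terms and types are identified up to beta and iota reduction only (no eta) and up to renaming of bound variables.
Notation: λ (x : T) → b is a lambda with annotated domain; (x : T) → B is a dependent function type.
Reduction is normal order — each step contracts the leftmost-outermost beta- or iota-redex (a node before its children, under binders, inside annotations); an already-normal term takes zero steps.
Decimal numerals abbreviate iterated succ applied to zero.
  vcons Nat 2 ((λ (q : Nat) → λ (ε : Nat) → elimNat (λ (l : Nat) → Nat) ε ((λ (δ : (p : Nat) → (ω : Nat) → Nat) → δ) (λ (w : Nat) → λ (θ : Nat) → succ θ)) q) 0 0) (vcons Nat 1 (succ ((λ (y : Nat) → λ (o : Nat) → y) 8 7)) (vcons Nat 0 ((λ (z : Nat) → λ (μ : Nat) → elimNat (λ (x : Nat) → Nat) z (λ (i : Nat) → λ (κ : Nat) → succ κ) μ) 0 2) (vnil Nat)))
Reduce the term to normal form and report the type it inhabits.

reduced normal form:
  vcons Nat 2 0 (vcons Nat 1 9 (vcons Nat 0 2 (vnil Nat)))
inferred type:
  Vec Nat 3
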